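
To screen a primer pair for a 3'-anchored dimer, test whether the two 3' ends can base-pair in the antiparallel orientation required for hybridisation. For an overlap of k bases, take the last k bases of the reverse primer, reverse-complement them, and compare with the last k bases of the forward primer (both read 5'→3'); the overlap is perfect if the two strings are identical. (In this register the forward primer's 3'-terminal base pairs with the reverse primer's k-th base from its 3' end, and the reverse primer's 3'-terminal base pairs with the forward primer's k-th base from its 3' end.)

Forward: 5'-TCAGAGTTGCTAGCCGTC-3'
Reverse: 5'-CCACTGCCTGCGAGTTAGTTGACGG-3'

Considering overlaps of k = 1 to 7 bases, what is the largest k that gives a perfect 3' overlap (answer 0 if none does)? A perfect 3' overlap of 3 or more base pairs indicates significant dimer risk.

Last 7 bases (5'→3') — forward …AGCCGTC, reverse …TTGACGG.
Reverse complement of the reverse primer's last 7 bases: CCGTCAA; its first k bases are the reverse complement of the reverse primer's last k bases, so a perfect k-base overlap needs the forward primer's last k bases to equal them.
Comparing (forward last k vs required): k=1: C vs C ✓; k=2: TC vs CC ✗; k=3: GTC vs CCG ✗; k=4: CGTC vs CCGT ✗; k=5: CCGTC vs CCGTC ✓; k=6: GCCGTC vs CCGTCA ✗; k=7: AGCCGTC vs CCGTCAA ✗.
Perfect overlaps at k = 1, 5; the largest is 5.

Longest perfect overlap: 5 complementary base pairs; significant dimer risk (threshold 3).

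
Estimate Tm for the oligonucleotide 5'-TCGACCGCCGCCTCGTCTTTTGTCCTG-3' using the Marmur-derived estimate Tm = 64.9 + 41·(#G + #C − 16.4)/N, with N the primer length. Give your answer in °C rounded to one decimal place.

65.8°C

Base counts: A=1, T=9, G=6, C=11; G+C = 17, N = 27.
Tm = 64.9 + 41·(17 − 16.4)/27 = 64.9 + 24.60/27 = 65.8°C.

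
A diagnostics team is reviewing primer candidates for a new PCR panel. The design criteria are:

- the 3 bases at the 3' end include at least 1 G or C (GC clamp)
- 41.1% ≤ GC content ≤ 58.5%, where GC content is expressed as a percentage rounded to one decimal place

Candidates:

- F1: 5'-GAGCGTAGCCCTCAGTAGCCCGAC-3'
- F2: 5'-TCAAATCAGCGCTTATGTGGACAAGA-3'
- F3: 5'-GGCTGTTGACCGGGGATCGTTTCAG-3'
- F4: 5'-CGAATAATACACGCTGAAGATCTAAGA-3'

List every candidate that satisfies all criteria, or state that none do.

F2 only.

F1 (24 nt, A=5 T=3 G=7 C=9): 3' end GAC has 2 G/C ✓; GC 16/24 = 66.7%, outside 41.1–58.5% ✗ — fails.
F2 (26 nt, A=9 T=6 G=6 C=5): 3' end AGA has 1 G/C ✓; GC 11/26 = 42.3% ✓ — passes.
F3 (25 nt, A=3 T=7 G=10 C=5): 3' end CAG has 2 G/C ✓; GC 15/25 = 60.0%, outside 41.1–58.5% ✗ — fails.
F4 (27 nt, A=12 T=5 G=5 C=5): 3' end AGA has 1 G/C ✓; GC 10/27 = 37.0%, outside 41.1–58.5% ✗ — fails.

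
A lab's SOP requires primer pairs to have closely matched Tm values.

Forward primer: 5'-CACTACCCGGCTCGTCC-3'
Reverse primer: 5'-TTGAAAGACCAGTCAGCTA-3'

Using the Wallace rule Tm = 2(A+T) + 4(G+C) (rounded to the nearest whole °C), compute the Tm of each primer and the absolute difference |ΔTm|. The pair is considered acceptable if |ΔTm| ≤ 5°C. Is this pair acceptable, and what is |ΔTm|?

Forward: A=2 T=3 G=3 C=9 → Tm = 2·5 + 4·12 = 58°C.
Reverse: A=7 T=4 G=4 C=4 → Tm = 2·11 + 4·8 = 54°C.
|ΔTm| = |58 − 54| = 4°C, ≤ 5°C.

|ΔTm| = 4°C; the pair is acceptable.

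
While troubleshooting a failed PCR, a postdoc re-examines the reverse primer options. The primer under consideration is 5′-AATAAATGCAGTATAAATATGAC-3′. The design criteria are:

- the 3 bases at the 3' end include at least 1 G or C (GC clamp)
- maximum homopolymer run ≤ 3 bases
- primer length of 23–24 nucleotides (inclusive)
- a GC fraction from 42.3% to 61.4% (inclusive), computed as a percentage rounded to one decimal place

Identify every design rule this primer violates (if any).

Base counts: A=12, T=6, G=3, C=2 (length 23).
GC clamp: 3' end GAC has 2 G/C ✓
homopolymer run: longest run = 3 ✓
length: length 23 ✓
GC content: GC 5/23 = 21.7%, outside 42.3–61.4% ✗

Fails: GC content.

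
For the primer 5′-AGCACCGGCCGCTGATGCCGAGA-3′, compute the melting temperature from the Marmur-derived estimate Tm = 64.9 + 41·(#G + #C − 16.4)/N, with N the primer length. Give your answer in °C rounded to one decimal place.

64.2°C

Base counts: A=5, T=2, G=8, C=8; G+C = 16, N = 23.
Tm = 64.9 + 41·(16 − 16.4)/23 = 64.9 + -16.40/23 = 64.2°C.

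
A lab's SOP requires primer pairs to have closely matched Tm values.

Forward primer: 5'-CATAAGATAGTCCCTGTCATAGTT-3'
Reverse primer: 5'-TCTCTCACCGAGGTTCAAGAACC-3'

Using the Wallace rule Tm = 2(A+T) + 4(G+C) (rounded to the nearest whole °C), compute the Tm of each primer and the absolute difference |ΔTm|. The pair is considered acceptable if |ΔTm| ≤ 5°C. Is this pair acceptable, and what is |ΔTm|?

Forward: A=7 T=8 G=4 C=5 → Tm = 2·15 + 4·9 = 66°C.
Reverse: A=6 T=5 G=4 C=8 → Tm = 2·11 + 4·12 = 70°C.
|ΔTm| = |66 − 70| = 4°C, ≤ 5°C.

|ΔTm| = 4°C; the pair is acceptable.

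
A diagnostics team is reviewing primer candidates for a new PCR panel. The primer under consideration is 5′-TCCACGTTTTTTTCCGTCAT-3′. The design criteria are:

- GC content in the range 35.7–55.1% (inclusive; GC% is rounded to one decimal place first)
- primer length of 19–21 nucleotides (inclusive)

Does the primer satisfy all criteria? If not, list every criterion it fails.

Base counts: A=2, T=10, G=2, C=6 (length 20).
GC content: GC 8/20 = 40.0% ✓
length: length 20 ✓

Meets all criteria.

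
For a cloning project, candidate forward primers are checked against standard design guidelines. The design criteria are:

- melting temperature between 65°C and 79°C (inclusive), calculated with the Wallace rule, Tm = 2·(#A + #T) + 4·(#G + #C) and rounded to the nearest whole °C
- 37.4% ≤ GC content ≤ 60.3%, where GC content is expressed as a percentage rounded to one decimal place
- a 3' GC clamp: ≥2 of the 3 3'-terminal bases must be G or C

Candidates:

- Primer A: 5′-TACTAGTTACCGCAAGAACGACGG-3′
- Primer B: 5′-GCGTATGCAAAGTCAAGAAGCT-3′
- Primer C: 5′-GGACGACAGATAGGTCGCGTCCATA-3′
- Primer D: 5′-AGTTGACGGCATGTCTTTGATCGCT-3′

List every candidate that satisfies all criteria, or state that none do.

Primer A and Primer D.

Primer A (24 nt, A=8 T=4 G=6 C=6): Tm = 2·12 + 4·12 = 72°C ✓; GC 12/24 = 50.0% ✓; 3' end CGG has 3 G/C ✓ — passes.
Primer B (22 nt, A=8 T=4 G=6 C=4): Tm = 2·12 + 4·10 = 64°C, outside 65–79°C ✗; GC 10/22 = 45.5% ✓; 3' end GCT has 2 G/C ✓ — fails.
Primer C (25 nt, A=7 T=4 G=8 C=6): Tm = 2·11 + 4·14 = 78°C ✓; GC 14/25 = 56.0% ✓; 3' end ATA has 0 G/C, need ≥2 ✗ — fails.
Primer D (25 nt, A=4 T=9 G=7 C=5): Tm = 2·13 + 4·12 = 74°C ✓; GC 12/25 = 48.0% ✓; 3' end GCT has 2 G/C ✓ — passes.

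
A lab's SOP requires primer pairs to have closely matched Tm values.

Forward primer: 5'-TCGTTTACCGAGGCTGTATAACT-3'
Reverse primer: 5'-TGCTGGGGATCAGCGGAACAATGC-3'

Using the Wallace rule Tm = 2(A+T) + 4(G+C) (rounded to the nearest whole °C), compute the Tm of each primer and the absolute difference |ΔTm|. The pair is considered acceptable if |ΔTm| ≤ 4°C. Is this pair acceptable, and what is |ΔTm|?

|ΔTm| = 10°C; the pair is not acceptable.

Forward: A=5 T=8 G=5 C=5 → Tm = 2·13 + 4·10 = 66°C.
Reverse: A=6 T=4 G=9 C=5 → Tm = 2·10 + 4·14 = 76°C.
|ΔTm| = |66 − 76| = 10°C, > 4°C.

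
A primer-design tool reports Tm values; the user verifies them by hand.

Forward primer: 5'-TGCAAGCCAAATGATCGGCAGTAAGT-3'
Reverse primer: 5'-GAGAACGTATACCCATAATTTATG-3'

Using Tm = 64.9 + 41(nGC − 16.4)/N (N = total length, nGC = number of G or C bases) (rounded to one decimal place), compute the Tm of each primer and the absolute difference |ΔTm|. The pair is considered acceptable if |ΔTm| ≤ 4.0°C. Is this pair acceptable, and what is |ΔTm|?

Forward: G+C = 12, N = 26 → Tm = 64.9 + 41·(12 − 16.4)/26 = 58.0°C.
Reverse: G+C = 8, N = 24 → Tm = 64.9 + 41·(8 − 16.4)/24 = 50.6°C.
|ΔTm| = |58.0 − 50.6| = 7.4°C, > 4.0°C.

|ΔTm| = 7.4°C; the pair is not acceptable.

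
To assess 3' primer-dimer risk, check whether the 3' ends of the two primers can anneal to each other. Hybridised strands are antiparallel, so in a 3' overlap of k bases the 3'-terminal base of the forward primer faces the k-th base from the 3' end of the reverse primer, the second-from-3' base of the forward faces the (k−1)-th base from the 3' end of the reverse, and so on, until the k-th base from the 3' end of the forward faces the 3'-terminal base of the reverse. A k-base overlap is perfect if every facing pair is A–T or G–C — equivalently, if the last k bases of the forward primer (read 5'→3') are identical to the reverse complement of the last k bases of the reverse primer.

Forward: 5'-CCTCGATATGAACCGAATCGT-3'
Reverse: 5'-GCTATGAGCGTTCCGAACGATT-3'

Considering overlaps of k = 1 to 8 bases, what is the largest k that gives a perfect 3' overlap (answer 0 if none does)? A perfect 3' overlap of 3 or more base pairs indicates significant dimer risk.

Last 8 bases (5'→3') — forward …CGAATCGT, reverse …GAACGATT.
Reverse complement of the reverse primer's last 8 bases: AATCGTTC; its first k bases are the reverse complement of the reverse primer's last k bases, so a perfect k-base overlap needs the forward primer's last k bases to equal them.
Comparing (forward last k vs required): k=1: T vs A ✗; k=2: GT vs AA ✗; k=3: CGT vs AAT ✗; k=4: TCGT vs AATC ✗; k=5: ATCGT vs AATCG ✗; k=6: AATCGT vs AATCGT ✓; k=7: GAATCGT vs AATCGTT ✗; k=8: CGAATCGT vs AATCGTTC ✗.
Only k = 6 is perfect, so the longest perfect 3' overlap is 6.

Longest perfect overlap: 6 complementary base pairs; significant dimer risk (threshold 3).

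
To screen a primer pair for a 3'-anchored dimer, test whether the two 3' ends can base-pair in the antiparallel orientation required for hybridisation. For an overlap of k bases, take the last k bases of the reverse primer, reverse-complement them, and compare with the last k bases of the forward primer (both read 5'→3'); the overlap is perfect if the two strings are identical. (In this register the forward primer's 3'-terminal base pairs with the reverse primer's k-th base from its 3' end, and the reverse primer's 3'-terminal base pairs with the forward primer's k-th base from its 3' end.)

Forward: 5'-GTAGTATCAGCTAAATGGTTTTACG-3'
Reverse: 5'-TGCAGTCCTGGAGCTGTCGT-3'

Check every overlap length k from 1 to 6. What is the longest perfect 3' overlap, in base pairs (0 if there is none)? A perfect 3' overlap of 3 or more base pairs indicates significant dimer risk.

Last 6 bases (5'→3') — forward …TTTACG, reverse …TGTCGT.
Reverse complement of the reverse primer's last 6 bases: ACGACA; its first k bases are the reverse complement of the reverse primer's last k bases, so a perfect k-base overlap needs the forward primer's last k bases to equal them.
Comparing (forward last k vs required): k=1: G vs A ✗; k=2: CG vs AC ✗; k=3: ACG vs ACG ✓; k=4: TACG vs ACGA ✗; k=5: TTACG vs ACGAC ✗; k=6: TTTACG vs ACGACA ✗.
Only k = 3 is perfect, so the longest perfect 3' overlap is 3.

Longest perfect overlap: 3 complementary base pairs; significant dimer risk (threshold 3).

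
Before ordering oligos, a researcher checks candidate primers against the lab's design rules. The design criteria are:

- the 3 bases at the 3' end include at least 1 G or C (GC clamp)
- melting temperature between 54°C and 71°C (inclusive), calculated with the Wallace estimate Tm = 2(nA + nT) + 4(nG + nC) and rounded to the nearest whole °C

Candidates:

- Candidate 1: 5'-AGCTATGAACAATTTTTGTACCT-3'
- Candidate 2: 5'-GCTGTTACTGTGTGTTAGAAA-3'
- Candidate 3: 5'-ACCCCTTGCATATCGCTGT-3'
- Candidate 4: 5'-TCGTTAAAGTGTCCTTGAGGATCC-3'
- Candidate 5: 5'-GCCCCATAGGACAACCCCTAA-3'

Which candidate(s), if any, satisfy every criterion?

Candidate 1, Candidate 3 and Candidate 4.

Candidate 1 (23 nt, A=7 T=9 G=3 C=4): 3' end CCT has 2 G/C ✓; Tm = 2·16 + 4·7 = 60°C ✓ — passes.
Candidate 2 (21 nt, A=5 T=8 G=6 C=2): 3' end AAA has 0 G/C, need ≥1 ✗; Tm = 2·13 + 4·8 = 58°C ✓ — fails.
Candidate 3 (19 nt, A=3 T=6 G=3 C=7): 3' end TGT has 1 G/C ✓; Tm = 2·9 + 4·10 = 58°C ✓ — passes.
Candidate 4 (24 nt, A=5 T=8 G=6 C=5): 3' end TCC has 2 G/C ✓; Tm = 2·13 + 4·11 = 70°C ✓ — passes.
Candidate 5 (21 nt, A=7 T=2 G=3 C=9): 3' end TAA has 0 G/C, need ≥1 ✗; Tm = 2·9 + 4·12 = 66°C ✓ — fails.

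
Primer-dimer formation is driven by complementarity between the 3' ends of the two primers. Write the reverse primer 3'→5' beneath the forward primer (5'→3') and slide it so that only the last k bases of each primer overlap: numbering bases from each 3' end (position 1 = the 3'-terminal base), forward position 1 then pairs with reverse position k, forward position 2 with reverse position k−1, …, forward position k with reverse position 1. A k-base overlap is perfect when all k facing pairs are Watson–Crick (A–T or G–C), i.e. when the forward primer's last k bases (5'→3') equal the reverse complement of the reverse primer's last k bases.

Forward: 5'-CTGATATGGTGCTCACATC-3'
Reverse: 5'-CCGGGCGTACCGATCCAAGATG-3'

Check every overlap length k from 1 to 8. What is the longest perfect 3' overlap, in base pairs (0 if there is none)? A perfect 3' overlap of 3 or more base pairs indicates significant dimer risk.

Longest perfect overlap: 4 complementary base pairs; significant dimer risk (threshold 3).

Last 8 bases (5'→3') — forward …CTCACATC, reverse …CCAAGATG.
Reverse complement of the reverse primer's last 8 bases: CATCTTGG; its first k bases are the reverse complement of the reverse primer's last k bases, so a perfect k-base overlap needs the forward primer's last k bases to equal them.
Comparing (forward last k vs required): k=1: C vs C ✓; k=2: TC vs CA ✗; k=3: ATC vs CAT ✗; k=4: CATC vs CATC ✓; k=5: ACATC vs CATCT ✗; k=6: CACATC vs CATCTT ✗; k=7: TCACATC vs CATCTTG ✗; k=8: CTCACATC vs CATCTTGG ✗.
Perfect overlaps at k = 1, 4; the largest is 4.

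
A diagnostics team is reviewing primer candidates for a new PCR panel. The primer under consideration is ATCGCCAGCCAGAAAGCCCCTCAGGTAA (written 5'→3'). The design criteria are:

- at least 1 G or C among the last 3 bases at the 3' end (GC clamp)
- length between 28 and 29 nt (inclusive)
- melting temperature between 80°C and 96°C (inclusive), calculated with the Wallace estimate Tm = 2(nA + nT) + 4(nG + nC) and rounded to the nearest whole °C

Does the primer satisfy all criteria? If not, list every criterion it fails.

Base counts: A=9, T=3, G=6, C=10 (length 28).
GC clamp: 3' end TAA has 0 G/C, need ≥1 ✗
length: length 28 ✓
Tm: Tm = 2·12 + 4·16 = 88°C ✓

Fails: GC clamp.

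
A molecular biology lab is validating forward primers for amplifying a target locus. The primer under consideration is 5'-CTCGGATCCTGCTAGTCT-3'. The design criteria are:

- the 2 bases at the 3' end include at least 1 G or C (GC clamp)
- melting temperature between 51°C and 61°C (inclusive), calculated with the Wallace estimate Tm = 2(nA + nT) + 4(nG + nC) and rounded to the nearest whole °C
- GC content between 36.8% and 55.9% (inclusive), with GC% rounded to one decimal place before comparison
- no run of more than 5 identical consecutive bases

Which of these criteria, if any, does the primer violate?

Meets all criteria.

Base counts: A=2, T=6, G=4, C=6 (length 18).
GC clamp: 3' end CT has 1 G/C ✓
Tm: Tm = 2·8 + 4·10 = 56°C ✓
GC content: GC 10/18 = 55.6% ✓
homopolymer run: longest run = 2 ✓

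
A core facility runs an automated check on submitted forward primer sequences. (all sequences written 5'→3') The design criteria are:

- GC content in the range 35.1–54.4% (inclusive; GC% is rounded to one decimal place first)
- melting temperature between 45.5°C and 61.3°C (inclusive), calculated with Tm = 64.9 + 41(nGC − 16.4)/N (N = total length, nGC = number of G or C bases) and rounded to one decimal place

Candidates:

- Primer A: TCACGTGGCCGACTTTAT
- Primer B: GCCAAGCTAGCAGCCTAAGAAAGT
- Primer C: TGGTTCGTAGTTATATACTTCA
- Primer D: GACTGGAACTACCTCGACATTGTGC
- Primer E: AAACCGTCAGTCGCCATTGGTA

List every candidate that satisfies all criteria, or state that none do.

Primer A, Primer B, Primer D and Primer E.

Primer A (18 nt, A=3 T=6 G=4 C=5): GC 9/18 = 50.0% ✓; Tm = 64.9 + 41·(9 − 16.4)/18 = 48.0°C ✓ — passes.
Primer B (24 nt, A=9 T=3 G=6 C=6): GC 12/24 = 50.0% ✓; Tm = 64.9 + 41·(12 − 16.4)/24 = 57.4°C ✓ — passes.
Primer C (22 nt, A=5 T=10 G=4 C=3): GC 7/22 = 31.8%, outside 35.1–54.4% ✗; Tm = 64.9 + 41·(7 − 16.4)/22 = 47.4°C ✓ — fails.
Primer D (25 nt, A=6 T=6 G=6 C=7): GC 13/25 = 52.0% ✓; Tm = 64.9 + 41·(13 − 16.4)/25 = 59.3°C ✓ — passes.
Primer E (22 nt, A=6 T=5 G=5 C=6): GC 11/22 = 50.0% ✓; Tm = 64.9 + 41·(11 − 16.4)/22 = 54.8°C ✓ — passes.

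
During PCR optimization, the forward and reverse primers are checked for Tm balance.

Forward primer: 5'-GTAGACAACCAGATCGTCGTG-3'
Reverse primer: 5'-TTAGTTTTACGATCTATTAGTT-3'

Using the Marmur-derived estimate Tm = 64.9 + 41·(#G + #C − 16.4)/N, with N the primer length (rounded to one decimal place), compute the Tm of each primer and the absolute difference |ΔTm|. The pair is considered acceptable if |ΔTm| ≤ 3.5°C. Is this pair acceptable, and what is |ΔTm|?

Forward: G+C = 11, N = 21 → Tm = 64.9 + 41·(11 − 16.4)/21 = 54.4°C.
Reverse: G+C = 5, N = 22 → Tm = 64.9 + 41·(5 − 16.4)/22 = 43.7°C.
|ΔTm| = |54.4 − 43.7| = 10.7°C, > 3.5°C.

|ΔTm| = 10.7°C; the pair is not acceptable.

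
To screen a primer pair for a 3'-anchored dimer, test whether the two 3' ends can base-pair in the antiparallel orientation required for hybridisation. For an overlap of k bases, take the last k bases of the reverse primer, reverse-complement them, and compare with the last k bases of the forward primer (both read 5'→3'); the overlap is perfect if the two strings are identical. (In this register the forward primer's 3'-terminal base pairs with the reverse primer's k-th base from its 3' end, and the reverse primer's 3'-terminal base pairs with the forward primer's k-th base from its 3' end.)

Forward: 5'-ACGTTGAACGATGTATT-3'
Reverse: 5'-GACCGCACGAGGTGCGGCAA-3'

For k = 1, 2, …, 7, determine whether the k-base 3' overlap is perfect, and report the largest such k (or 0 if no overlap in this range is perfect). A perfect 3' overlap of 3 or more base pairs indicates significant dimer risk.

Longest perfect overlap: 2 complementary base pairs; below the dimer-risk threshold (threshold 3).

Last 7 bases (5'→3') — forward …ATGTATT, reverse …GCGGCAA.
Reverse complement of the reverse primer's last 7 bases: TTGCCGC; its first k bases are the reverse complement of the reverse primer's last k bases, so a perfect k-base overlap needs the forward primer's last k bases to equal them.
Comparing (forward last k vs required): k=1: T vs T ✓; k=2: TT vs TT ✓; k=3: ATT vs TTG ✗; k=4: TATT vs TTGC ✗; k=5: GTATT vs TTGCC ✗; k=6: TGTATT vs TTGCCG ✗; k=7: ATGTATT vs TTGCCGC ✗.
Perfect overlaps at k = 1, 2; the largest is 2.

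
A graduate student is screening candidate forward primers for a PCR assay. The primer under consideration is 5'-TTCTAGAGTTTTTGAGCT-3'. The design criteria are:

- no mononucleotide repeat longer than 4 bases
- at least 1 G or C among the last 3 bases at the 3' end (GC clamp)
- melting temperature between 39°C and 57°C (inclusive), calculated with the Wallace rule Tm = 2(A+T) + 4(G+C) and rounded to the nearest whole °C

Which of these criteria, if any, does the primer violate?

Fails: homopolymer run.

Base counts: A=3, T=9, G=4, C=2 (length 18).
homopolymer run: longest run = 5, exceeds 4 ✗
GC clamp: 3' end GCT has 2 G/C ✓
Tm: Tm = 2·12 + 4·6 = 48°C ✓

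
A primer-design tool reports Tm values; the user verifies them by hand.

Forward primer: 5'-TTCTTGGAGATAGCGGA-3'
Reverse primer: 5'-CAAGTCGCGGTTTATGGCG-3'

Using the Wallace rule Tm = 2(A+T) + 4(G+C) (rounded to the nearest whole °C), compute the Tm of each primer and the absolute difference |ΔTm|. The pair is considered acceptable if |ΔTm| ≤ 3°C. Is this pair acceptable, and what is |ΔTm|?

Forward: A=4 T=5 G=6 C=2 → Tm = 2·9 + 4·8 = 50°C.
Reverse: A=3 T=5 G=7 C=4 → Tm = 2·8 + 4·11 = 60°C.
|ΔTm| = |50 − 60| = 10°C, > 3°C.

|ΔTm| = 10°C; the pair is not acceptable.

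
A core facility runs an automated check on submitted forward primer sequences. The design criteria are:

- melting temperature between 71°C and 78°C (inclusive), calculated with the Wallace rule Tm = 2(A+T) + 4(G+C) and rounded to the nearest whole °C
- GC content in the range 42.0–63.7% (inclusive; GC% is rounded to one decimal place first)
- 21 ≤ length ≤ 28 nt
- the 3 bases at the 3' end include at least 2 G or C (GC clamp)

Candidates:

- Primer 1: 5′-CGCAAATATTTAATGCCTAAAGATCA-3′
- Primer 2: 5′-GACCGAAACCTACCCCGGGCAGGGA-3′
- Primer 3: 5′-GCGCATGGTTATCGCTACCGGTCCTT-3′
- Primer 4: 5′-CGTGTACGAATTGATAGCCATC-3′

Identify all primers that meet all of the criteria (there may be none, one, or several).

None of the candidates satisfy all criteria.

Primer 1 (26 nt, A=11 T=7 G=3 C=5): Tm = 2·18 + 4·8 = 68°C, outside 71–78°C ✗; GC 8/26 = 30.8%, outside 42.0–63.7% ✗; length 26 ✓; 3' end TCA has 1 G/C, need ≥2 ✗ — fails.
Primer 2 (25 nt, A=7 T=1 G=8 C=9): Tm = 2·8 + 4·17 = 84°C, outside 71–78°C ✗; GC 17/25 = 68.0%, outside 42.0–63.7% ✗; length 25 ✓; 3' end GGA has 2 G/C ✓ — fails.
Primer 3 (26 nt, A=3 T=8 G=7 C=8): Tm = 2·11 + 4·15 = 82°C, outside 71–78°C ✗; GC 15/26 = 57.7% ✓; length 26 ✓; 3' end CTT has 1 G/C, need ≥2 ✗ — fails.
Primer 4 (22 nt, A=6 T=6 G=5 C=5): Tm = 2·12 + 4·10 = 64°C, outside 71–78°C ✗; GC 10/22 = 45.5% ✓; length 22 ✓; 3' end ATC has 1 G/C, need ≥2 ✗ — fails.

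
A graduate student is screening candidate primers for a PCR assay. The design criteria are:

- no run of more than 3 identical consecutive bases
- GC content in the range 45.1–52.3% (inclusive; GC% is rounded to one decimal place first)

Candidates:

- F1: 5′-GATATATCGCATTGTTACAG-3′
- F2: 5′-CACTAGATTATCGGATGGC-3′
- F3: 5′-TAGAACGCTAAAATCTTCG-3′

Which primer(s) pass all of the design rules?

F1 (20 nt, A=6 T=7 G=4 C=3): longest run = 2 ✓; GC 7/20 = 35.0%, outside 45.1–52.3% ✗ — fails.
F2 (19 nt, A=5 T=5 G=5 C=4): longest run = 2 ✓; GC 9/19 = 47.4% ✓ — passes.
F3 (19 nt, A=7 T=5 G=3 C=4): longest run = 4, exceeds 3 ✗; GC 7/19 = 36.8%, outside 45.1–52.3% ✗ — fails.

F2 only.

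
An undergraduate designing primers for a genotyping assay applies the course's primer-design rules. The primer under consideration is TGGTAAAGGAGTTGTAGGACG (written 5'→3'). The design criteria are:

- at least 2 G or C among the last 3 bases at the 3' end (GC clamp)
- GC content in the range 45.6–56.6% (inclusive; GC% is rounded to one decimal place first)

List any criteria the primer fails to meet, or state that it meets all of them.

Base counts: A=6, T=5, G=9, C=1 (length 21).
GC clamp: 3' end ACG has 2 G/C ✓
GC content: GC 10/21 = 47.6% ✓

Meets all criteria.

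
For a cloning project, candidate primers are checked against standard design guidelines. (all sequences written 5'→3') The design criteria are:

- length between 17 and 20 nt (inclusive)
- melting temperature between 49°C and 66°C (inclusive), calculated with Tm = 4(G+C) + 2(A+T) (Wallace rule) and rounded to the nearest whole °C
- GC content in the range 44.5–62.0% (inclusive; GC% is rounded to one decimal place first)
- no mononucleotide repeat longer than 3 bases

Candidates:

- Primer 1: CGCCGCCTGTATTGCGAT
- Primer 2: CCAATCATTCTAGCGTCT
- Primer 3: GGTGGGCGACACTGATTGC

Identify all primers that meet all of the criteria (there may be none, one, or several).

Primer 1 only.

Primer 1 (18 nt, A=2 T=5 G=5 C=6): length 18 ✓; Tm = 2·7 + 4·11 = 58°C ✓; GC 11/18 = 61.1% ✓; longest run = 2 ✓ — passes.
Primer 2 (18 nt, A=4 T=6 G=2 C=6): length 18 ✓; Tm = 2·10 + 4·8 = 52°C ✓; GC 8/18 = 44.4%, outside 44.5–62.0% ✗; longest run = 2 ✓ — fails.
Primer 3 (19 nt, A=3 T=4 G=8 C=4): length 19 ✓; Tm = 2·7 + 4·12 = 62°C ✓; GC 12/19 = 63.2%, outside 44.5–62.0% ✗; longest run = 3 ✓ — fails.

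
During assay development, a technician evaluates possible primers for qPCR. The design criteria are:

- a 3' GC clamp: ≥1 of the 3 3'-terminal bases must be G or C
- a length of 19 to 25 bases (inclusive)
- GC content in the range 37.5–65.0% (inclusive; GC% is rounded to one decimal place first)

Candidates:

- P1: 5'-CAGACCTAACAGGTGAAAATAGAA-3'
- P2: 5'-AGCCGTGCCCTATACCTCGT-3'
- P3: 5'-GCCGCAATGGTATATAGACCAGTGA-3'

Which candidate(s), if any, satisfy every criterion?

P1 (24 nt, A=12 T=3 G=5 C=4): 3' end GAA has 1 G/C ✓; length 24 ✓; GC 9/24 = 37.5% ✓ — passes.
P2 (20 nt, A=3 T=5 G=4 C=8): 3' end CGT has 2 G/C ✓; length 20 ✓; GC 12/20 = 60.0% ✓ — passes.
P3 (25 nt, A=8 T=5 G=7 C=5): 3' end TGA has 1 G/C ✓; length 25 ✓; GC 12/25 = 48.0% ✓ — passes.

P1, P2 and P3.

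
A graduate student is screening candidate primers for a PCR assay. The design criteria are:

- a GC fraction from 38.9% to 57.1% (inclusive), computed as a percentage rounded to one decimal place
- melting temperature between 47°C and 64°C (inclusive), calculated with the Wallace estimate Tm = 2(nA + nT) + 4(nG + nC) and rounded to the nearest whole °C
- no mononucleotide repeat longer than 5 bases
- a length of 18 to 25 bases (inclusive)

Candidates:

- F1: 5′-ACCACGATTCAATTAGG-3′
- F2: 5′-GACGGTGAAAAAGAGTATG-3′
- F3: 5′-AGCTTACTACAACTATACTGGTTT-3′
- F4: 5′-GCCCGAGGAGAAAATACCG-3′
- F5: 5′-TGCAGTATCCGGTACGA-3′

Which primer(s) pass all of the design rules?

F1 (17 nt, A=6 T=4 G=3 C=4): GC 7/17 = 41.2% ✓; Tm = 2·10 + 4·7 = 48°C ✓; longest run = 2 ✓; length 17, outside 18–25 ✗ — fails.
F2 (19 nt, A=8 T=3 G=7 C=1): GC 8/19 = 42.1% ✓; Tm = 2·11 + 4·8 = 54°C ✓; longest run = 5 ✓; length 19 ✓ — passes.
F3 (24 nt, A=7 T=9 G=3 C=5): GC 8/24 = 33.3%, outside 38.9–57.1% ✗; Tm = 2·16 + 4·8 = 64°C ✓; longest run = 3 ✓; length 24 ✓ — fails.
F4 (19 nt, A=7 T=1 G=6 C=5): GC 11/19 = 57.9%, outside 38.9–57.1% ✗; Tm = 2·8 + 4·11 = 60°C ✓; longest run = 4 ✓; length 19 ✓ — fails.
F5 (17 nt, A=4 T=4 G=5 C=4): GC 9/17 = 52.9% ✓; Tm = 2·8 + 4·9 = 52°C ✓; longest run = 2 ✓; length 17, outside 18–25 ✗ — fails.

F2 only.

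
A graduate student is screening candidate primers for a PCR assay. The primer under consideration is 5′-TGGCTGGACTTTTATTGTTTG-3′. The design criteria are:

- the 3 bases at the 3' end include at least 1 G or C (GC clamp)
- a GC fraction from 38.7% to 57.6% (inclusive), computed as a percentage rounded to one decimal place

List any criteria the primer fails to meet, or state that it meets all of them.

Fails: GC content.

Base counts: A=2, T=11, G=6, C=2 (length 21).
GC clamp: 3' end TTG has 1 G/C ✓
GC content: GC 8/21 = 38.1%, outside 38.7–57.6% ✗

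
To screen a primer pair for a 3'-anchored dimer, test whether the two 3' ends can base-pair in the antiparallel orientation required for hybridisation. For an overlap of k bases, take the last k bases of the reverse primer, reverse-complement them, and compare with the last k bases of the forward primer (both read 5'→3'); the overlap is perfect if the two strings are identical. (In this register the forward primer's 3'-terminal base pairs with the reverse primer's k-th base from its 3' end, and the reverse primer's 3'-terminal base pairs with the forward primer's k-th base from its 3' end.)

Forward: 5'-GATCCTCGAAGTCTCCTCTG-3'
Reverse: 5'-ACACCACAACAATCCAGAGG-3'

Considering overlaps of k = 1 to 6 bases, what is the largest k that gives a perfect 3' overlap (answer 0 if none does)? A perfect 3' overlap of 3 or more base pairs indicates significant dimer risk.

Longest perfect overlap: 6 complementary base pairs; significant dimer risk (threshold 3).

Last 6 bases (5'→3') — forward …CCTCTG, reverse …CAGAGG.
Reverse complement of the reverse primer's last 6 bases: CCTCTG; its first k bases are the reverse complement of the reverse primer's last k bases, so a perfect k-base overlap needs the forward primer's last k bases to equal them.
Comparing (forward last k vs required): k=1: G vs C ✗; k=2: TG vs CC ✗; k=3: CTG vs CCT ✗; k=4: TCTG vs CCTC ✗; k=5: CTCTG vs CCTCT ✗; k=6: CCTCTG vs CCTCTG ✓.
Only k = 6 is perfect, so the longest perfect 3' overlap is 6.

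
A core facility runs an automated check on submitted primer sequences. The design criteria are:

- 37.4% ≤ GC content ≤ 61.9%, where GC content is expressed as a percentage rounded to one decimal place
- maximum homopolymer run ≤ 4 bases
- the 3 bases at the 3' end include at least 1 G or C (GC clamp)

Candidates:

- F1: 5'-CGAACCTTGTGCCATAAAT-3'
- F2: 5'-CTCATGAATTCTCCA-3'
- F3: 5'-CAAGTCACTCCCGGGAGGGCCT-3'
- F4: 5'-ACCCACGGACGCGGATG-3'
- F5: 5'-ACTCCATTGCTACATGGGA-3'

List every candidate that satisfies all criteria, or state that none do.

F2 and F5.

F1 (19 nt, A=6 T=5 G=3 C=5): GC 8/19 = 42.1% ✓; longest run = 3 ✓; 3' end AAT has 0 G/C, need ≥1 ✗ — fails.
F2 (15 nt, A=4 T=5 G=1 C=5): GC 6/15 = 40.0% ✓; longest run = 2 ✓; 3' end CCA has 2 G/C ✓ — passes.
F3 (22 nt, A=4 T=3 G=7 C=8): GC 15/22 = 68.2%, outside 37.4–61.9% ✗; longest run = 3 ✓; 3' end CCT has 2 G/C ✓ — fails.
F4 (17 nt, A=4 T=1 G=6 C=6): GC 12/17 = 70.6%, outside 37.4–61.9% ✗; longest run = 3 ✓; 3' end ATG has 1 G/C ✓ — fails.
F5 (19 nt, A=5 T=5 G=4 C=5): GC 9/19 = 47.4% ✓; longest run = 3 ✓; 3' end GGA has 2 G/C ✓ — passes.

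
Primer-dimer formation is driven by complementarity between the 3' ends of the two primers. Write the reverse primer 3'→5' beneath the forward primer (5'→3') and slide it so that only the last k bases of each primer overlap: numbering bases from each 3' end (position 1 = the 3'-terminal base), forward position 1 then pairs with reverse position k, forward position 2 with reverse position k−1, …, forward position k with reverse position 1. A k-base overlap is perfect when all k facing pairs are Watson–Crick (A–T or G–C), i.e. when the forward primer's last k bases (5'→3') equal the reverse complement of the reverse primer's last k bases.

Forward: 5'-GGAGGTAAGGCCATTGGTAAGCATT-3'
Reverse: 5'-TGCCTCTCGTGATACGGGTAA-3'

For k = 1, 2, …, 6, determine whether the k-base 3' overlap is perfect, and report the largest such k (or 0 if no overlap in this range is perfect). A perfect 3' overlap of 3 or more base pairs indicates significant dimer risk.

Longest perfect overlap: 2 complementary base pairs; below the dimer-risk threshold (threshold 3).

Last 6 bases (5'→3') — forward …AGCATT, reverse …GGGTAA.
Reverse complement of the reverse primer's last 6 bases: TTACCC; its first k bases are the reverse complement of the reverse primer's last k bases, so a perfect k-base overlap needs the forward primer's last k bases to equal them.
Comparing (forward last k vs required): k=1: T vs T ✓; k=2: TT vs TT ✓; k=3: ATT vs TTA ✗; k=4: CATT vs TTAC ✗; k=5: GCATT vs TTACC ✗; k=6: AGCATT vs TTACCC ✗.
Perfect overlaps at k = 1, 2; the largest is 2.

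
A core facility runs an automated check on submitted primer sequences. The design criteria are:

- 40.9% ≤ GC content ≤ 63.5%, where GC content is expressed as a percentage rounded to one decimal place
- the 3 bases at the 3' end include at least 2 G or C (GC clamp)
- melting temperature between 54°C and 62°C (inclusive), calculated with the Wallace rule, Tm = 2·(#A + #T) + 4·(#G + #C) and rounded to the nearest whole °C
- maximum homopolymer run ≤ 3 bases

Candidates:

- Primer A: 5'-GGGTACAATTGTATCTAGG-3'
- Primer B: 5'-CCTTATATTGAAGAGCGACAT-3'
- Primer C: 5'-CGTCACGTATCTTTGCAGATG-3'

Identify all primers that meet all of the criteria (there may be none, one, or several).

Primer A only.

Primer A (19 nt, A=5 T=6 G=6 C=2): GC 8/19 = 42.1% ✓; 3' end AGG has 2 G/C ✓; Tm = 2·11 + 4·8 = 54°C ✓; longest run = 3 ✓ — passes.
Primer B (21 nt, A=7 T=6 G=4 C=4): GC 8/21 = 38.1%, outside 40.9–63.5% ✗; 3' end CAT has 1 G/C, need ≥2 ✗; Tm = 2·13 + 4·8 = 58°C ✓; longest run = 2 ✓ — fails.
Primer C (21 nt, A=4 T=7 G=5 C=5): GC 10/21 = 47.6% ✓; 3' end ATG has 1 G/C, need ≥2 ✗; Tm = 2·11 + 4·10 = 62°C ✓; longest run = 3 ✓ — fails.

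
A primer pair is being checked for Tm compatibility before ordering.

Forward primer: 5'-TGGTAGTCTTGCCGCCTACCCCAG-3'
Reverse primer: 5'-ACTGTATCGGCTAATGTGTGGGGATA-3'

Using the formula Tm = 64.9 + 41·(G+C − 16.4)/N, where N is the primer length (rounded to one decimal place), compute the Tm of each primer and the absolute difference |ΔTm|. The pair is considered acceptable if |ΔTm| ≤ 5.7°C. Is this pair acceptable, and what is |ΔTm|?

Forward: G+C = 15, N = 24 → Tm = 64.9 + 41·(15 − 16.4)/24 = 62.5°C.
Reverse: G+C = 12, N = 26 → Tm = 64.9 + 41·(12 − 16.4)/26 = 58.0°C.
|ΔTm| = |62.5 − 58.0| = 4.5°C, ≤ 5.7°C.

|ΔTm| = 4.5°C; the pair is acceptable.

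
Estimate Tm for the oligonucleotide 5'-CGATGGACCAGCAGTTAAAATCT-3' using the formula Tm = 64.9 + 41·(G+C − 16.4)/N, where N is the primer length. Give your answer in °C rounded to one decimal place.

Base counts: A=8, T=5, G=5, C=5; G+C = 10, N = 23.
Tm = 64.9 + 41·(10 − 16.4)/23 = 64.9 + -262.40/23 = 53.5°C.

53.5°C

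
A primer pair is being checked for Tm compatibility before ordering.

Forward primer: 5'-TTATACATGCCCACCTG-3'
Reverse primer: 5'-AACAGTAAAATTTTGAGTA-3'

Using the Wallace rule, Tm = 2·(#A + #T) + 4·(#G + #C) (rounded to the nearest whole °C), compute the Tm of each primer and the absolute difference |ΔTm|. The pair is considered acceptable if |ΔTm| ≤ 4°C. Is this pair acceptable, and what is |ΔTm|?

Forward: A=4 T=5 G=2 C=6 → Tm = 2·9 + 4·8 = 50°C.
Reverse: A=9 T=6 G=3 C=1 → Tm = 2·15 + 4·4 = 46°C.
|ΔTm| = |50 − 46| = 4°C, ≤ 4°C.

|ΔTm| = 4°C; the pair is acceptable.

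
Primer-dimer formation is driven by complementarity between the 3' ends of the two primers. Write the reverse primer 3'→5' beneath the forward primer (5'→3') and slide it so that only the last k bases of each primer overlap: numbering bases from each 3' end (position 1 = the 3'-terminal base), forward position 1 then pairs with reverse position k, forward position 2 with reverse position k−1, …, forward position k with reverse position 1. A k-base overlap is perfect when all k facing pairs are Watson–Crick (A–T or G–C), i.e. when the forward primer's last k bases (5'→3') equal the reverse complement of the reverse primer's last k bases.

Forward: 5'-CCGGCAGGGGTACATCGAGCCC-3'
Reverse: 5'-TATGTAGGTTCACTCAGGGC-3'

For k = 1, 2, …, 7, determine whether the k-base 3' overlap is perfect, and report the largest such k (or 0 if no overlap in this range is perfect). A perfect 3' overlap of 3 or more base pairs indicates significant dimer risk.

Last 7 bases (5'→3') — forward …CGAGCCC, reverse …TCAGGGC.
Reverse complement of the reverse primer's last 7 bases: GCCCTGA; its first k bases are the reverse complement of the reverse primer's last k bases, so a perfect k-base overlap needs the forward primer's last k bases to equal them.
Comparing (forward last k vs required): k=1: C vs G ✗; k=2: CC vs GC ✗; k=3: CCC vs GCC ✗; k=4: GCCC vs GCCC ✓; k=5: AGCCC vs GCCCT ✗; k=6: GAGCCC vs GCCCTG ✗; k=7: CGAGCCC vs GCCCTGA ✗.
Only k = 4 is perfect, so the longest perfect 3' overlap is 4.

Longest perfect overlap: 4 complementary base pairs; significant dimer risk (threshold 3).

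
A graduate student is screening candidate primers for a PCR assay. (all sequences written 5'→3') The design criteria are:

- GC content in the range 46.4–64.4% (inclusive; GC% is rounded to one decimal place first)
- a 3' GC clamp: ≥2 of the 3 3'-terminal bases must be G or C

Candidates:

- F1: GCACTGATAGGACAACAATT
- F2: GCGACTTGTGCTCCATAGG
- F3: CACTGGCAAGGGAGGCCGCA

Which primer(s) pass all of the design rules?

F2 only.

F1 (20 nt, A=8 T=4 G=4 C=4): GC 8/20 = 40.0%, outside 46.4–64.4% ✗; 3' end ATT has 0 G/C, need ≥2 ✗ — fails.
F2 (19 nt, A=3 T=5 G=6 C=5): GC 11/19 = 57.9% ✓; 3' end AGG has 2 G/C ✓ — passes.
F3 (20 nt, A=5 T=1 G=8 C=6): GC 14/20 = 70.0%, outside 46.4–64.4% ✗; 3' end GCA has 2 G/C ✓ — fails.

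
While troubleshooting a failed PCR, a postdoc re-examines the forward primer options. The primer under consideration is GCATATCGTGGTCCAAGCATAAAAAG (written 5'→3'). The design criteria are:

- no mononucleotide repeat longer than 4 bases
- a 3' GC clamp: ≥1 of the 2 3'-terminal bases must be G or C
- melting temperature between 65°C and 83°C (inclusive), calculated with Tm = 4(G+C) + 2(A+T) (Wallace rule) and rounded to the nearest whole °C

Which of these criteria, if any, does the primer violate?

Fails: homopolymer run.

Base counts: A=10, T=5, G=6, C=5 (length 26).
homopolymer run: longest run = 5, exceeds 4 ✗
GC clamp: 3' end AG has 1 G/C ✓
Tm: Tm = 2·15 + 4·11 = 74°C ✓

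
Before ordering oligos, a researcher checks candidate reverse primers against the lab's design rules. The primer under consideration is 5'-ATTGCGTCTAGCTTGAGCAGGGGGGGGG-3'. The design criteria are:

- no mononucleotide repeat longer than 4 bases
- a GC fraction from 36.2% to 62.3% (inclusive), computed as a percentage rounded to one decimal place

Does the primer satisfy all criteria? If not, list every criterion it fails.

Fails: homopolymer run, GC content.

Base counts: A=4, T=6, G=14, C=4 (length 28).
homopolymer run: longest run = 9, exceeds 4 ✗
GC content: GC 18/28 = 64.3%, outside 36.2–62.3% ✗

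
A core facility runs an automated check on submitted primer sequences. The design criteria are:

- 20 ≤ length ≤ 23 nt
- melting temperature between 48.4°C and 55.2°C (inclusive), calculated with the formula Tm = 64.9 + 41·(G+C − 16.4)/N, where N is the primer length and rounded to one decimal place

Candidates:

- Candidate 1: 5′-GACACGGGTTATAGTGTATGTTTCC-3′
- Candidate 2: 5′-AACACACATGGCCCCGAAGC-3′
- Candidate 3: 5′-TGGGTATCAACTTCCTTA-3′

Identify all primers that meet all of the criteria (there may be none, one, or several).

None of the candidates satisfy all criteria.

Candidate 1 (25 nt, A=5 T=9 G=7 C=4): length 25, outside 20–23 ✗; Tm = 64.9 + 41·(11 − 16.4)/25 = 56.0°C, outside 48.4–55.2°C ✗ — fails.
Candidate 2 (20 nt, A=7 T=1 G=4 C=8): length 20 ✓; Tm = 64.9 + 41·(12 − 16.4)/20 = 55.9°C, outside 48.4–55.2°C ✗ — fails.
Candidate 3 (18 nt, A=4 T=7 G=3 C=4): length 18, outside 20–23 ✗; Tm = 64.9 + 41·(7 − 16.4)/18 = 43.5°C, outside 48.4–55.2°C ✗ — fails.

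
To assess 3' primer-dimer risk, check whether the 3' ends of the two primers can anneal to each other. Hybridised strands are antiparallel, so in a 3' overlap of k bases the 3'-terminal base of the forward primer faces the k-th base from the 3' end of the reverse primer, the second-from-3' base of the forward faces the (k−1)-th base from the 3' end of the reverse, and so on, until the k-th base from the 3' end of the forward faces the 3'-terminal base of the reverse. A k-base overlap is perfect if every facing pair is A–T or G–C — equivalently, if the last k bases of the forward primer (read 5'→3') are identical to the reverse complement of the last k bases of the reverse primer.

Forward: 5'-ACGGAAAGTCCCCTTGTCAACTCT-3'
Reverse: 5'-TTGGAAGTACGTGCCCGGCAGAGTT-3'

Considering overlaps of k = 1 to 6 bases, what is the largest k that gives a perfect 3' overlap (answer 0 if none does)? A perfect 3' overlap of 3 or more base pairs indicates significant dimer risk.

Last 6 bases (5'→3') — forward …AACTCT, reverse …AGAGTT.
Reverse complement of the reverse primer's last 6 bases: AACTCT; its first k bases are the reverse complement of the reverse primer's last k bases, so a perfect k-base overlap needs the forward primer's last k bases to equal them.
Comparing (forward last k vs required): k=1: T vs A ✗; k=2: CT vs AA ✗; k=3: TCT vs AAC ✗; k=4: CTCT vs AACT ✗; k=5: ACTCT vs AACTC ✗; k=6: AACTCT vs AACTCT ✓.
Only k = 6 is perfect, so the longest perfect 3' overlap is 6.

Longest perfect overlap: 6 complementary base pairs; significant dimer risk (threshold 3).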